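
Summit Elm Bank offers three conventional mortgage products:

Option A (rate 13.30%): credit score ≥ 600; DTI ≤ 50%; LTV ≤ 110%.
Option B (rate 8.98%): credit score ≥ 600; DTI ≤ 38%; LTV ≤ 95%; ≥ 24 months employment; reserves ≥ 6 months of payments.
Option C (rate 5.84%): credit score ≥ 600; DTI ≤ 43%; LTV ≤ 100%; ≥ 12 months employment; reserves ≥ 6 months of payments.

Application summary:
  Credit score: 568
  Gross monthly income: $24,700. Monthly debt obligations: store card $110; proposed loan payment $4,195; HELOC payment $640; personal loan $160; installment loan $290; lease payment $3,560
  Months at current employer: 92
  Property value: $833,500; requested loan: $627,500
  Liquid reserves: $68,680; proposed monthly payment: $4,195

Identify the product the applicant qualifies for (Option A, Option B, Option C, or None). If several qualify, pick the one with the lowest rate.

Total debts = (110 + 4,195 + 640 + 160 + 290 + 3,560) = 8,955; DTI = 8,955/24,700 = 36.3%.
LTV = 627,500/833,500 = 75.3%.
Reserves = 68,680/4,195 = 16.4 months.
Option A: score 568 < 600; DTI 36.3% ≤ 50%; LTV 75.3% ≤ 110% → does not qualify.
Option B: score 568 < 600; DTI 36.3% ≤ 38%; LTV 75.3% ≤ 95%; employment 92 ≥ 24 mo; reserves 16.4 ≥ 6 mo → does not qualify.
Option C: score 568 < 600; DTI 36.3% ≤ 43%; LTV 75.3% ≤ 100%; employment 92 ≥ 12 mo; reserves 16.4 ≥ 6 mo → does not qualify.

None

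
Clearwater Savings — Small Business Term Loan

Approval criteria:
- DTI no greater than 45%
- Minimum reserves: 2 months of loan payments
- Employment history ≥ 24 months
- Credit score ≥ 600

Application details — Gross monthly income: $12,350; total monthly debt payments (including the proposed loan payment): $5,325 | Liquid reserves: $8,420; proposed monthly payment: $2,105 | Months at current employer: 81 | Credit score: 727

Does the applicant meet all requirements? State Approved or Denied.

Approved

DTI: 5,325 ÷ 12,350 = 43.1%, within the 45% cap
Reserves: 8,420 ÷ 2,105 = 4.0 months (meets 2-month minimum)
Employment 81 ≥ 24 months
Credit score 727 ≥ 600 (meets)
All criteria satisfied.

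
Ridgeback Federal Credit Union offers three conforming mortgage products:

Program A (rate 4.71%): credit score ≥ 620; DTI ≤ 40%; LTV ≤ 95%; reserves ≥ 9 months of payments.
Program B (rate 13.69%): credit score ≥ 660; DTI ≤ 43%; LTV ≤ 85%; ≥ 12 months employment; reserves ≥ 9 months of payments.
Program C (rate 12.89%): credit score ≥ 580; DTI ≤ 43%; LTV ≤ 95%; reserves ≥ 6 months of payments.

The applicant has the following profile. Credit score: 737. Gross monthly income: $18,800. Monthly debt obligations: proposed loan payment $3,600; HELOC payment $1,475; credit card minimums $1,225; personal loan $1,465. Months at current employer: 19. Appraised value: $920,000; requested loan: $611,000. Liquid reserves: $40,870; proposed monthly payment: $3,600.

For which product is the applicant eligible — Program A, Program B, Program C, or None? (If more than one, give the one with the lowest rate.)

Program C

Total debts = (3,600 + 1,475 + 1,225 + 1,465) = 7,765; DTI = 7,765/18,800 = 41.3%.
LTV = 611,000/920,000 = 66.4%.
Reserves = 40,870/3,600 = 11.4 months.
Program A: score 737 ≥ 620; DTI 41.3% > 40%; LTV 66.4% ≤ 95%; reserves 11.4 ≥ 9 mo → does not qualify.
Program B: score 737 ≥ 660; DTI 41.3% ≤ 43%; LTV 66.4% ≤ 85%; employment 19 ≥ 12 mo; reserves 11.4 ≥ 9 mo → qualifies.
Program C: score 737 ≥ 580; DTI 41.3% ≤ 43%; LTV 66.4% ≤ 95%; reserves 11.4 ≥ 6 mo → qualifies.
Qualifying: Program B, Program C. Lowest rate is 12.89% → Program C.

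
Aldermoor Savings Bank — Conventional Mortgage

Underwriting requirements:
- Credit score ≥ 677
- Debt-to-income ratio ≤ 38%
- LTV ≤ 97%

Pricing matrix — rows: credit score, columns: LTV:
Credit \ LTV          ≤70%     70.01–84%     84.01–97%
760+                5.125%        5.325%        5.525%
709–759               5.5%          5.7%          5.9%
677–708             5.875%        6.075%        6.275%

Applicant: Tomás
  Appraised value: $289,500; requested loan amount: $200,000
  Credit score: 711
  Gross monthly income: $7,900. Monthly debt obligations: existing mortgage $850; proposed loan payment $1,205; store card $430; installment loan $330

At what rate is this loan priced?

Credit score 711 ≥ 677; Total monthly debts = (850 + 1,205 + 430 + 330) = 2,815. Debt-to-income = 2,815/7,900 = 35.6% — meets 38% limit
LTV: 200,000 ÷ 289,500 = 69.1%, within 97% cap
Score 711 is in the 709–759 band; LTV 69.1% is in the ≤70% band → 5.5%.

5.5%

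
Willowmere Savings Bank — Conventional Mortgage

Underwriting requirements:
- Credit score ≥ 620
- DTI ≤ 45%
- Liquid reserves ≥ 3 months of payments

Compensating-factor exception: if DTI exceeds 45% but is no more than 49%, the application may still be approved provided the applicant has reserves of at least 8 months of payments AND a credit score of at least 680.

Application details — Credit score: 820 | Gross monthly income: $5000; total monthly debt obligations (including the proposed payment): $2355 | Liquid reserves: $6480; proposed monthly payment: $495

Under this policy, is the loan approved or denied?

Credit score 820 ≥ 620 (meets base)
DTI: 2,355 ÷ 5,000 = 47.1%, over the 45% base limit.
Liquid reserves cover 6,480/495 = 13.1 months — ≥ 3 required
47.1% falls in the override range (45%–49%), so the compensating-factor test applies.
Reserves 13.1 ≥ 8 months; credit score 820 ≥ 680.
Both override conditions satisfied; DTI exception granted.

Approved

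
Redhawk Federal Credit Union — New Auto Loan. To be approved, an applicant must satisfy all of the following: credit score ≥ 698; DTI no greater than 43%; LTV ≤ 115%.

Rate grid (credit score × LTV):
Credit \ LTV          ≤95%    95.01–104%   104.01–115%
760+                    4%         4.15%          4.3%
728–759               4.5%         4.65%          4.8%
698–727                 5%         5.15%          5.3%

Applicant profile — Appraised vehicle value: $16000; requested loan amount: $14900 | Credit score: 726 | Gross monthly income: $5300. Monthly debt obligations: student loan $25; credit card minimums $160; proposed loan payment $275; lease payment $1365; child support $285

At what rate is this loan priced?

5%

Credit score 726 ≥ 698; Total monthly debts = (25 + 160 + 275 + 1,365 + 285) = 2,110. Debt-to-income = 2,110/5,300 = 39.8% — meets 43% limit
Loan-to-value = 14,900/16,000 = 93.1% — pass (115% max)
Credit 726 → row 698–727; LTV 93.1% → column ≤95%. Grid cell → 5%.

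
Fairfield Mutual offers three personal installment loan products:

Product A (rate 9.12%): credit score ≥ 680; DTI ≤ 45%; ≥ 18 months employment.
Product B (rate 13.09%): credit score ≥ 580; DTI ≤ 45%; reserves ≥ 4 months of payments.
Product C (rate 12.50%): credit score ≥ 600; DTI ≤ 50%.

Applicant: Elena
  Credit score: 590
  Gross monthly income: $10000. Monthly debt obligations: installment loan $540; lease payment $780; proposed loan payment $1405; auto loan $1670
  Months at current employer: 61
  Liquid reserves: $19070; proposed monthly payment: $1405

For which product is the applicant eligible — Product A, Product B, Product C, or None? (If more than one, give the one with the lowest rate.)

Total debts = (540 + 780 + 1,405 + 1,670) = 4,395; DTI = 4,395/10,000 = 44%.
Reserves = 19,070/1,405 = 13.6 months.
Product A: score 590 < 680; DTI 44% ≤ 45%; employment 61 ≥ 18 mo → does not qualify.
Product B: score 590 ≥ 580; DTI 44% ≤ 45%; reserves 13.6 ≥ 4 mo → qualifies.
Product C: score 590 < 600; DTI 44% ≤ 50% → does not qualify.

Product B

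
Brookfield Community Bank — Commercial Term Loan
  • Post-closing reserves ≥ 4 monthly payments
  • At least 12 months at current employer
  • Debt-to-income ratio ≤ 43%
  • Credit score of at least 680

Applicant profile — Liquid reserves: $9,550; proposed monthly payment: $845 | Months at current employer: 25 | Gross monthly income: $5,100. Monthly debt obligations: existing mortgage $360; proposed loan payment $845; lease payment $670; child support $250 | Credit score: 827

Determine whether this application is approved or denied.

Approved

Reserves = 9,550/845 = 11.3 months ≥ 4
Employment 25 ≥ 12 months
Total monthly debts = (360 + 845 + 670 + 250) = 2,125. DTI = 2,125/5,100 = 41.7% ≤ 43%
Credit score 827 ≥ 680 (meets)
All criteria satisfied.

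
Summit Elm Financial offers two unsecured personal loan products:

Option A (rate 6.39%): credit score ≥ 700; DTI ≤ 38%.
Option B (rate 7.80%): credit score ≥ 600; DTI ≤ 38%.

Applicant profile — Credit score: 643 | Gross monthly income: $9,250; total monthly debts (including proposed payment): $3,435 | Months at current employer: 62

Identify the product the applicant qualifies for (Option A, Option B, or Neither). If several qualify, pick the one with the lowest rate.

Option B

DTI = 3,435/9,250 = 37.1%.
Option A: score 643 < 700; DTI 37.1% ≤ 38% → does not qualify.
Option B: score 643 ≥ 600; DTI 37.1% ≤ 38% → qualifies.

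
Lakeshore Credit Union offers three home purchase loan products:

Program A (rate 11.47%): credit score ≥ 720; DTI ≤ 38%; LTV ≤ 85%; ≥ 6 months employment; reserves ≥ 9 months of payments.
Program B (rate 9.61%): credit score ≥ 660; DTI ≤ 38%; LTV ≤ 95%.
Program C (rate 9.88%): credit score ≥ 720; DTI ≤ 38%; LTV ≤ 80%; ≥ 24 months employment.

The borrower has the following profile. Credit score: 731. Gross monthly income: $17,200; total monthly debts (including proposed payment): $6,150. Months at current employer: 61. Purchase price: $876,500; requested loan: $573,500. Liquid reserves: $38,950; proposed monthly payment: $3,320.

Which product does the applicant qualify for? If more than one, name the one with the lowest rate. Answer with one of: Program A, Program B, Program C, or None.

DTI = 6,150/17,200 = 35.8%.
LTV = 573,500/876,500 = 65.4%.
Reserves = 38,950/3,320 = 11.7 months.
Program A: score 731 ≥ 720; DTI 35.8% ≤ 38%; LTV 65.4% ≤ 85%; employment 61 ≥ 6 mo; reserves 11.7 ≥ 9 mo → qualifies.
Program B: score 731 ≥ 660; DTI 35.8% ≤ 38%; LTV 65.4% ≤ 95% → qualifies.
Program C: score 731 ≥ 720; DTI 35.8% ≤ 38%; LTV 65.4% ≤ 80%; employment 61 ≥ 24 mo → qualifies.
Qualifying: Program A, Program B, Program C. Lowest rate is 9.61% → Program B.

Program B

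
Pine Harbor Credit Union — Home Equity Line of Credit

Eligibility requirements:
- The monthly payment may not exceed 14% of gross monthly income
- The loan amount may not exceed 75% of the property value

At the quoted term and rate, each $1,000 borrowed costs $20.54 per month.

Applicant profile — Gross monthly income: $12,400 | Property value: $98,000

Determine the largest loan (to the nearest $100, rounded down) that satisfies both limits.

$73,500

Payment cap: 14% × $12,400 = $1,736/month.
At $20.54 per $1,000, that supports 1,736/20.54 × 1,000 ≈ $84,518 → $84,500.
LTV cap: 75% × $98,000 = $73,500 → $73,500.
Binding constraint: loan-to-value.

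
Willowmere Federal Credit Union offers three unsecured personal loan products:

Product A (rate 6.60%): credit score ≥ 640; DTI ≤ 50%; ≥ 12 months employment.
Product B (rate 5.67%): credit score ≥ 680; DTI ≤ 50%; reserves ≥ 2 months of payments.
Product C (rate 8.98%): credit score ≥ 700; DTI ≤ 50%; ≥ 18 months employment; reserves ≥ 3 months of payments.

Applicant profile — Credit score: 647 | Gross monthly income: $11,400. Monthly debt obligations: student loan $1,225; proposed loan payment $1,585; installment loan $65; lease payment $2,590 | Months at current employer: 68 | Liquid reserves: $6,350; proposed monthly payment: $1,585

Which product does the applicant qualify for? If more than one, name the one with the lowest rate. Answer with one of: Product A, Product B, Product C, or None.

Product A

Total debts = (1,225 + 1,585 + 65 + 2,590) = 5,465; DTI = 5,465/11,400 = 47.9%.
Reserves = 6,350/1,585 = 4.0 months.
Product A: score 647 ≥ 640; DTI 47.9% ≤ 50%; employment 68 ≥ 12 mo → qualifies.
Product B: score 647 < 680; DTI 47.9% ≤ 50%; reserves 4.0 ≥ 2 mo → does not qualify.
Product C: score 647 < 700; DTI 47.9% ≤ 50%; employment 68 ≥ 18 mo; reserves 4.0 ≥ 3 mo → does not qualify.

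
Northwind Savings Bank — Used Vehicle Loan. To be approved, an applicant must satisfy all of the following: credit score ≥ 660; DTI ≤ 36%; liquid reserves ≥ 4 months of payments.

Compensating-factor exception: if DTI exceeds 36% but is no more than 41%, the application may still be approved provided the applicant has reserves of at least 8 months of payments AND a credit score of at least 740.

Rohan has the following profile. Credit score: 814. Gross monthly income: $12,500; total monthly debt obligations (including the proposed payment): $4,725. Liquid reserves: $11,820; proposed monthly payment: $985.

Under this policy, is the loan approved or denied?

Approved

Credit score 814 ≥ 660 (meets base)
DTI = 4,725/12,500 = 37.8% > 36% — standard DTI limit exceeded.
Liquid reserves cover 11,820/985 = 12.0 months — ≥ 4 required
DTI 37.8% is within the 36%–41% exception band; checking compensating factors.
Override check — reserves: 12.0 mo (ok); score: 814 (ok).
Both compensating conditions met → exception applies.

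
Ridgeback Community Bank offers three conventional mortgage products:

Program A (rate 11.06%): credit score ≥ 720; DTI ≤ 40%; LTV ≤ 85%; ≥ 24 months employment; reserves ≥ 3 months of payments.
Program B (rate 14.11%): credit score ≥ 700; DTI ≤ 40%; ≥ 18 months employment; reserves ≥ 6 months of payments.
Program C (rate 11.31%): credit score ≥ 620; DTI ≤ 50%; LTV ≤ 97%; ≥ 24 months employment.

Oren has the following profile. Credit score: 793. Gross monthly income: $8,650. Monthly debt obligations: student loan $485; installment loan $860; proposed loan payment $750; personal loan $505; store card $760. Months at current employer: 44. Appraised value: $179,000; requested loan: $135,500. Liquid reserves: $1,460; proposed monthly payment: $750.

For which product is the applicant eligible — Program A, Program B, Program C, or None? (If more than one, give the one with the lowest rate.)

Program C

Total debts = (485 + 860 + 750 + 505 + 760) = 3,360; DTI = 3,360/8,650 = 38.8%.
LTV = 135,500/179,000 = 75.7%.
Reserves = 1,460/750 = 1.9 months.
Program A: score 793 ≥ 720; DTI 38.8% ≤ 40%; LTV 75.7% ≤ 85%; employment 44 ≥ 24 mo; reserves 1.9 < 3 mo → does not qualify.
Program B: score 793 ≥ 700; DTI 38.8% ≤ 40%; employment 44 ≥ 18 mo; reserves 1.9 < 6 mo → does not qualify.
Program C: score 793 ≥ 620; DTI 38.8% ≤ 50%; LTV 75.7% ≤ 97%; employment 44 ≥ 24 mo → qualifies.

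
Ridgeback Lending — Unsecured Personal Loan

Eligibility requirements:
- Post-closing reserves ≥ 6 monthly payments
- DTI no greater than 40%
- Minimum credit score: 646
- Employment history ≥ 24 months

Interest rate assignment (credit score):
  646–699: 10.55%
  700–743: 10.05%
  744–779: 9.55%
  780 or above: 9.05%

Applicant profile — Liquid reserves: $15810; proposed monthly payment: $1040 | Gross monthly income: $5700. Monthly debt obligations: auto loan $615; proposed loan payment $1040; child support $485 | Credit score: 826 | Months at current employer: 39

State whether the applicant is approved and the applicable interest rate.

Credit score 826 ≥ 646 (meets minimum)
Reserves = 15,810/1,040 = 15.2 months ≥ 6
Employment 39 ≥ 24 months
Total monthly debts = (615 + 1,040 + 485) = 2,140. DTI: 2,140 ÷ 5,700 = 37.5%, within the 40% cap
All requirements met. Score 826 falls in the 780 or above tier → 9.05%.

Approved at 9.05%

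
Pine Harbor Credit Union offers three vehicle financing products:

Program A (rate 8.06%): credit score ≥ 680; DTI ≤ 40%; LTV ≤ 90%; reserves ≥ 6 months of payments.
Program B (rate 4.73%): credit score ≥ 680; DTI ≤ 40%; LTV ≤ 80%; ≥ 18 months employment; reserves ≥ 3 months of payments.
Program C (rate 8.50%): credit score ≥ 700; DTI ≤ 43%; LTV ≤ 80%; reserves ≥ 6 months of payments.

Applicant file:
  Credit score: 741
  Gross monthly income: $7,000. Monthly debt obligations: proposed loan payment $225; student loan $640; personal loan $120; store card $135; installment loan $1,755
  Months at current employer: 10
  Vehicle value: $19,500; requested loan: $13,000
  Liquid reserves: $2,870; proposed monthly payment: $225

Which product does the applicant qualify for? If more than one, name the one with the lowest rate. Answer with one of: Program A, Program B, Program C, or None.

Program C

Total debts = (225 + 640 + 120 + 135 + 1,755) = 2,875; DTI = 2,875/7,000 = 41.1%.
LTV = 13,000/19,500 = 66.7%.
Reserves = 2,870/225 = 12.8 months.
Program A: score 741 ≥ 680; DTI 41.1% > 40%; LTV 66.7% ≤ 90%; reserves 12.8 ≥ 6 mo → does not qualify.
Program B: score 741 ≥ 680; DTI 41.1% > 40%; LTV 66.7% ≤ 80%; employment 10 < 18 mo; reserves 12.8 ≥ 3 mo → does not qualify.
Program C: score 741 ≥ 700; DTI 41.1% ≤ 43%; LTV 66.7% ≤ 80%; reserves 12.8 ≥ 6 mo → qualifies.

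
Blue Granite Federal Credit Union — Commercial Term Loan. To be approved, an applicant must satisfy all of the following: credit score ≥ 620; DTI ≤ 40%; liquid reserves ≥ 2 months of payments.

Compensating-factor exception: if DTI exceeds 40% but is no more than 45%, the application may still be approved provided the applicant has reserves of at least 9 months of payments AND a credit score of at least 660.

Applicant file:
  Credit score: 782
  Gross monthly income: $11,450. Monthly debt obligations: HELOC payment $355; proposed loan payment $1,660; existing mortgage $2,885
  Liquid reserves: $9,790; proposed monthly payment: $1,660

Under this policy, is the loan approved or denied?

Credit score 782 ≥ 620 (meets base)
Total debts = (355 + 1,660 + 2,885) = 4,900. DTI: 4,900 ÷ 11,450 = 42.8%, over the 40% base limit.
Reserves = 9,790/1,660 = 5.9 months ≥ 2
DTI 42.8% is within the 40%–45% exception band; checking compensating factors.
Reserves 5.9 < 9 months; credit score 782 ≥ 660.
Compensating-factor requirement not fully met.

Denied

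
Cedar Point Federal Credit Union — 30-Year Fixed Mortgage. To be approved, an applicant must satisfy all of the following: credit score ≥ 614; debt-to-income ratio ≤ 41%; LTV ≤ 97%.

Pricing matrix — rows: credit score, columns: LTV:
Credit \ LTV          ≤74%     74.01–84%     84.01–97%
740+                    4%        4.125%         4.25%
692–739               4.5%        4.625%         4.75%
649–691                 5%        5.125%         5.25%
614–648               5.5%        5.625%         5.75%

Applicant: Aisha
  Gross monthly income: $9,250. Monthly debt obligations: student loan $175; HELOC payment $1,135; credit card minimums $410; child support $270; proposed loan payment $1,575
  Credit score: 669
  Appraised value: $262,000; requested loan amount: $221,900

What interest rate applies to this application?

5.25%

Credit score 669 ≥ 614; Total monthly debts = (175 + 1,135 + 410 + 270 + 1,575) = 3,565. Debt-to-income = 3,565/9,250 = 38.5% — meets 41% limit
LTV = 221,900/262,000 = 84.7% ≤ 97%
Row: 669 falls in 649–691. Column: 84.7% falls in 84.01–97%. Rate = 5.25%.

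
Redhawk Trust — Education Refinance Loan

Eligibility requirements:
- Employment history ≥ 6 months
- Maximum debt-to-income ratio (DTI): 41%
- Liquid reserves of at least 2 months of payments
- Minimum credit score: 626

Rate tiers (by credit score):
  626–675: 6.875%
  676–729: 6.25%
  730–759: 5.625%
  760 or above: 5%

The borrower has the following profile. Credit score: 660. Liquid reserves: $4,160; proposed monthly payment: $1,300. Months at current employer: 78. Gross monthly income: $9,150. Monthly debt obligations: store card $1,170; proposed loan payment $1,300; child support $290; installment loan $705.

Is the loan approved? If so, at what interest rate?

Approved at 6.875%

Credit score 660 ≥ 626 (meets minimum)
Total monthly debts = (1,170 + 1,300 + 290 + 705) = 3,465. Debt-to-income = 3,465/9,150 = 37.9% — meets 41% limit
Reserves = 4,160/1,300 = 3.2 months ≥ 2
Employment 78 ≥ 6 months
All requirements met. Score 660 falls in the 626–675 tier → 6.875%.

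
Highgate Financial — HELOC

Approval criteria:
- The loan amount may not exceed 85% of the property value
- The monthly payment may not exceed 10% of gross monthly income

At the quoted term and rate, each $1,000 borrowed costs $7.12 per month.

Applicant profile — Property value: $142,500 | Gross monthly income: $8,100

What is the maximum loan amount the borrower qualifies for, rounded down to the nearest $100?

Payment cap: 10% × $8,100 = $810/month.
At $7.12 per $1,000, that supports 810/7.12 × 1,000 ≈ $113,764 → $113,700.
LTV cap: 85% × $142,500 = $121,125 → $121,100.
Binding constraint: payment-to-income.

$113,700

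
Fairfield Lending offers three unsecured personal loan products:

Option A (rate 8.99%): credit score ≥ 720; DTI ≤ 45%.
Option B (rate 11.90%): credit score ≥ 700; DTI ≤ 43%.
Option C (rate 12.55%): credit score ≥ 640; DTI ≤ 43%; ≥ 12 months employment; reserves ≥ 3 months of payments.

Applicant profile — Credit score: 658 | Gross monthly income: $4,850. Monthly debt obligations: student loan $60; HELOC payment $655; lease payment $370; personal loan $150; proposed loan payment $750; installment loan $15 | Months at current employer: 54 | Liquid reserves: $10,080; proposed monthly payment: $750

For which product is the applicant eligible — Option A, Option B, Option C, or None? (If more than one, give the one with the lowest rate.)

Total debts = (60 + 655 + 370 + 150 + 750 + 15) = 2,000; DTI = 2,000/4,850 = 41.2%.
Reserves = 10,080/750 = 13.4 months.
Option A: score 658 < 720; DTI 41.2% ≤ 45% → does not qualify.
Option B: score 658 < 700; DTI 41.2% ≤ 43% → does not qualify.
Option C: score 658 ≥ 640; DTI 41.2% ≤ 43%; employment 54 ≥ 12 mo; reserves 13.4 ≥ 3 mo → qualifies.

Option C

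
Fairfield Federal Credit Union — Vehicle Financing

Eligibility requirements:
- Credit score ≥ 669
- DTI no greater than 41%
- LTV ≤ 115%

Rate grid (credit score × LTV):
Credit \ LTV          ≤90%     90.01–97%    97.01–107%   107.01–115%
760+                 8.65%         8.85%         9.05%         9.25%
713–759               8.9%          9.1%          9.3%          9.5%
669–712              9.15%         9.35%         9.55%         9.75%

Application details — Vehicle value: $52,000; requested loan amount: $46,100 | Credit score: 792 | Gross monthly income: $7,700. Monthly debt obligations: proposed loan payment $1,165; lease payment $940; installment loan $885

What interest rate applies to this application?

Credit score 792 ≥ 669; Total monthly debts = (1,165 + 940 + 885) = 2,990. DTI: 2,990 ÷ 7,700 = 38.8%, within the 41% cap
LTV = 46,100/52,000 = 88.7% ≤ 115%
Row: 792 falls in 760+. Column: 88.7% falls in ≤90%. Rate = 8.65%.

8.65%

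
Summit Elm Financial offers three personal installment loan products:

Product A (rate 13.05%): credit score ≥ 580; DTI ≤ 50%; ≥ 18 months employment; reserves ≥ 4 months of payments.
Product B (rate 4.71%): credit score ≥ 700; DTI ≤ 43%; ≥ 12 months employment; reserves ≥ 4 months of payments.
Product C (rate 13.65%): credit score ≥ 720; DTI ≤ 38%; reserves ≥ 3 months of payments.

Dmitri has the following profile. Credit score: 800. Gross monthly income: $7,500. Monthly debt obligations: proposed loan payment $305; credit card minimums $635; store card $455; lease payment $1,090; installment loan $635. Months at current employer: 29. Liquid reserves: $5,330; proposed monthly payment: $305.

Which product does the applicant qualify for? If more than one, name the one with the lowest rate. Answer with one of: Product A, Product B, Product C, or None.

Product B

Total debts = (305 + 635 + 455 + 1,090 + 635) = 3,120; DTI = 3,120/7,500 = 41.6%.
Reserves = 5,330/305 = 17.5 months.
Product A: score 800 ≥ 580; DTI 41.6% ≤ 50%; employment 29 ≥ 18 mo; reserves 17.5 ≥ 4 mo → qualifies.
Product B: score 800 ≥ 700; DTI 41.6% ≤ 43%; employment 29 ≥ 12 mo; reserves 17.5 ≥ 4 mo → qualifies.
Product C: score 800 ≥ 720; DTI 41.6% > 38%; reserves 17.5 ≥ 3 mo → does not qualify.
Qualifying: Product A, Product B. Lowest rate is 4.71% → Product B.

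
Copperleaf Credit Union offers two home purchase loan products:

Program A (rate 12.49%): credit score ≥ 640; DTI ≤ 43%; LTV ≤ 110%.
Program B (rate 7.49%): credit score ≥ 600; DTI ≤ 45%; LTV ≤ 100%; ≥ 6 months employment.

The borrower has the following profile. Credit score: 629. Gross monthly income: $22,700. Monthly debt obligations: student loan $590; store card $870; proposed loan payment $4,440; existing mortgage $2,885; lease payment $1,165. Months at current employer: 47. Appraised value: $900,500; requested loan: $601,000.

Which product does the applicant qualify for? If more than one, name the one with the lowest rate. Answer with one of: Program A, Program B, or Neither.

Total debts = (590 + 870 + 4,440 + 2,885 + 1,165) = 9,950; DTI = 9,950/22,700 = 43.8%.
LTV = 601,000/900,500 = 66.7%.
Program A: score 629 < 640; DTI 43.8% > 43%; LTV 66.7% ≤ 110% → does not qualify.
Program B: score 629 ≥ 600; DTI 43.8% ≤ 45%; LTV 66.7% ≤ 100%; employment 47 ≥ 6 mo → qualifies.

Program B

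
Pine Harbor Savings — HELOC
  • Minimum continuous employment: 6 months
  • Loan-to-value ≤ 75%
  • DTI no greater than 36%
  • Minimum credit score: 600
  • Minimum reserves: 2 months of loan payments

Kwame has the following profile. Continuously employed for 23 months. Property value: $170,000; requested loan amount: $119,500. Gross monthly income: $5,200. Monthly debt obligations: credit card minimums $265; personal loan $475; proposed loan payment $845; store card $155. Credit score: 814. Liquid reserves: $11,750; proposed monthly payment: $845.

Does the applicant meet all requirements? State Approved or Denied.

Approved

Employment 23 ≥ 6 months
Loan-to-value = 119,500/170,000 = 70.3% — pass (75% max)
Total monthly debts = (265 + 475 + 845 + 155) = 1,740. DTI = 1,740/5,200 = 33.5% ≤ 36%
Credit score 814 ≥ 600 (meets)
Reserves = 11,750/845 = 13.9 months ≥ 2
All criteria satisfied.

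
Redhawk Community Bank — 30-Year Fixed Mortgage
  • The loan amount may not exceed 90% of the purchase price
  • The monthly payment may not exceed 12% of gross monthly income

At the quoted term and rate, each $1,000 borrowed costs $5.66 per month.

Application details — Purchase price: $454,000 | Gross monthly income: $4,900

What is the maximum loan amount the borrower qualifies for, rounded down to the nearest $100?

Payment cap: 12% × $4,900 = $588/month.
At $5.66 per $1,000, that supports 588/5.66 × 1,000 ≈ $103,886 → $103,800.
LTV cap: 90% × $454,000 = $408,600 → $408,600.
Binding constraint: payment-to-income.

$103,800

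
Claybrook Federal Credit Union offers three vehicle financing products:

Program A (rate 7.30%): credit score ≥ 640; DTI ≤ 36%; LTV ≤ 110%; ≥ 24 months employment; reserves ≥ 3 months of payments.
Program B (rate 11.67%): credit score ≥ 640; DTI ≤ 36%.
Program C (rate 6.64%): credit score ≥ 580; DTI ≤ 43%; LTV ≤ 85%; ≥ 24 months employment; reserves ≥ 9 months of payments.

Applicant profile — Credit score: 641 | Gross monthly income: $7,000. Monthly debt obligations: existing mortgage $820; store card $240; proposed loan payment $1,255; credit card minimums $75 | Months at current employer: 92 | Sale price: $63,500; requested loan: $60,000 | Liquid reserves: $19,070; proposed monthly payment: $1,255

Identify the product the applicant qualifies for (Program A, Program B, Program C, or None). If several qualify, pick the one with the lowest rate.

Program A

Total debts = (820 + 240 + 1,255 + 75) = 2,390; DTI = 2,390/7,000 = 34.1%.
LTV = 60,000/63,500 = 94.5%.
Reserves = 19,070/1,255 = 15.2 months.
Program A: score 641 ≥ 640; DTI 34.1% ≤ 36%; LTV 94.5% ≤ 110%; employment 92 ≥ 24 mo; reserves 15.2 ≥ 3 mo → qualifies.
Program B: score 641 ≥ 640; DTI 34.1% ≤ 36% → qualifies.
Program C: score 641 ≥ 580; DTI 34.1% ≤ 43%; LTV 94.5% > 85%; employment 92 ≥ 24 mo; reserves 15.2 ≥ 9 mo → does not qualify.
Qualifying: Program A, Program B. Lowest rate is 7.30% → Program A.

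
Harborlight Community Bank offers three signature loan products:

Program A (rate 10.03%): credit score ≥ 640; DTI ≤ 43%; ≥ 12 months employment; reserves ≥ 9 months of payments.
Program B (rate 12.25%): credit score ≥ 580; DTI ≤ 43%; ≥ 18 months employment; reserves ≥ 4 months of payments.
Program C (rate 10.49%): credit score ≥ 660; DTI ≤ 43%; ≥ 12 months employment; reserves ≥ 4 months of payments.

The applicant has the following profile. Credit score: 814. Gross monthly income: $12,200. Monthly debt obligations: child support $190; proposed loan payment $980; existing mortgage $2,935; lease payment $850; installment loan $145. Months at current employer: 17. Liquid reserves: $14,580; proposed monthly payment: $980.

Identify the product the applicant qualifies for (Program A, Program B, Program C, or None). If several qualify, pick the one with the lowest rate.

Total debts = (190 + 980 + 2,935 + 850 + 145) = 5,100; DTI = 5,100/12,200 = 41.8%.
Reserves = 14,580/980 = 14.9 months.
Program A: score 814 ≥ 640; DTI 41.8% ≤ 43%; employment 17 ≥ 12 mo; reserves 14.9 ≥ 9 mo → qualifies.
Program B: score 814 ≥ 580; DTI 41.8% ≤ 43%; employment 17 < 18 mo; reserves 14.9 ≥ 4 mo → does not qualify.
Program C: score 814 ≥ 660; DTI 41.8% ≤ 43%; employment 17 ≥ 12 mo; reserves 14.9 ≥ 4 mo → qualifies.
Qualifying: Program A, Program C. Lowest rate is 10.03% → Program A.

Program A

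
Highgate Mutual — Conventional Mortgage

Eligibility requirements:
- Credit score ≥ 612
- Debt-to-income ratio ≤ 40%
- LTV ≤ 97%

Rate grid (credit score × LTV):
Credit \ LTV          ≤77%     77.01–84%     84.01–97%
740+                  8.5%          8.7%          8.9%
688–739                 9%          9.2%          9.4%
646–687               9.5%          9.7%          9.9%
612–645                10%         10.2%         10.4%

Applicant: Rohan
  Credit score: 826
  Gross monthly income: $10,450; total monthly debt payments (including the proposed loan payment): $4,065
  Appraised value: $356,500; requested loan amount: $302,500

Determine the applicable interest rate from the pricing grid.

8.9%

Credit score 826 ≥ 612; DTI = 4,065/10,450 = 38.9% ≤ 40%
Loan-to-value = 302,500/356,500 = 84.9% — pass (97% max)
Credit 826 → row 740+; LTV 84.9% → column 84.01–97%. Grid cell → 8.9%.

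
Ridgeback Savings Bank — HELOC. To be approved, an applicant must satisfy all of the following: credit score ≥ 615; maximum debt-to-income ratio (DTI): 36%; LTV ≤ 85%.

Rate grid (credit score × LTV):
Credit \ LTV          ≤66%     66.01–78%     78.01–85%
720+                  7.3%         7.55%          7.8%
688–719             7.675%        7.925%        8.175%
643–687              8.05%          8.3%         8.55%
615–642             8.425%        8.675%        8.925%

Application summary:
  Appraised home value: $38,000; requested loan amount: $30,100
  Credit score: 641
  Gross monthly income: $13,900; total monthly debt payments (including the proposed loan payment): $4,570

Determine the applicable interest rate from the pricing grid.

Credit score 641 ≥ 615; Debt-to-income = 4,570/13,900 = 32.9% — meets 36% limit
LTV: 30,100 ÷ 38,000 = 79.2%, within 85% cap
Credit 641 → row 615–642; LTV 79.2% → column 78.01–85%. Grid cell → 8.925%.

8.925%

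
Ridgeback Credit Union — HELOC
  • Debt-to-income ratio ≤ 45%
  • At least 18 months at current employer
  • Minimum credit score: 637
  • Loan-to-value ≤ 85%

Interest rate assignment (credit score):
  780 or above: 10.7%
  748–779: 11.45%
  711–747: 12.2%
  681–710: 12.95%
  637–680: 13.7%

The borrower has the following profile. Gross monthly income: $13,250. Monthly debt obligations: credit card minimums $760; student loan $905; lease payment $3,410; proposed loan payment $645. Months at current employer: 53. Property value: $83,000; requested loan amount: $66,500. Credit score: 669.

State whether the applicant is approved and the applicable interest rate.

Credit score 669 ≥ 637 (meets minimum)
Employment 53 ≥ 18 months
LTV = 66,500/83,000 = 80.1% ≤ 85%
Total monthly debts = (760 + 905 + 3,410 + 645) = 5,720. DTI: 5,720 ÷ 13,250 = 43.2%, within the 45% cap
All requirements met. Score 669 falls in the 637–680 tier → 13.7%.

Approved at 13.7%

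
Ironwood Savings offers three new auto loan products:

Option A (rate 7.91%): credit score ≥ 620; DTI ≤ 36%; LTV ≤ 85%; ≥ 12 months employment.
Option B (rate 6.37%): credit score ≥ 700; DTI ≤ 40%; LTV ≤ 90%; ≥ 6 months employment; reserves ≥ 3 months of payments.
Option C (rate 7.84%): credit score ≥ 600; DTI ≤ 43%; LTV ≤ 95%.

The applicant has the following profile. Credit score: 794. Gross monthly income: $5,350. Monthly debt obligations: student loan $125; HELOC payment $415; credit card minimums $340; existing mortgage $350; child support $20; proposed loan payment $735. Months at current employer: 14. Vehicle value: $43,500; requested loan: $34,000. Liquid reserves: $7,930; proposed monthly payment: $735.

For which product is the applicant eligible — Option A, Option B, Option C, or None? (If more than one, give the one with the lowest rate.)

Total debts = (125 + 415 + 340 + 350 + 20 + 735) = 1,985; DTI = 1,985/5,350 = 37.1%.
LTV = 34,000/43,500 = 78.2%.
Reserves = 7,930/735 = 10.8 months.
Option A: score 794 ≥ 620; DTI 37.1% > 36%; LTV 78.2% ≤ 85%; employment 14 ≥ 12 mo → does not qualify.
Option B: score 794 ≥ 700; DTI 37.1% ≤ 40%; LTV 78.2% ≤ 90%; employment 14 ≥ 6 mo; reserves 10.8 ≥ 3 mo → qualifies.
Option C: score 794 ≥ 600; DTI 37.1% ≤ 43%; LTV 78.2% ≤ 95% → qualifies.
Qualifying: Option B, Option C. Lowest rate is 6.37% → Option B.

Option B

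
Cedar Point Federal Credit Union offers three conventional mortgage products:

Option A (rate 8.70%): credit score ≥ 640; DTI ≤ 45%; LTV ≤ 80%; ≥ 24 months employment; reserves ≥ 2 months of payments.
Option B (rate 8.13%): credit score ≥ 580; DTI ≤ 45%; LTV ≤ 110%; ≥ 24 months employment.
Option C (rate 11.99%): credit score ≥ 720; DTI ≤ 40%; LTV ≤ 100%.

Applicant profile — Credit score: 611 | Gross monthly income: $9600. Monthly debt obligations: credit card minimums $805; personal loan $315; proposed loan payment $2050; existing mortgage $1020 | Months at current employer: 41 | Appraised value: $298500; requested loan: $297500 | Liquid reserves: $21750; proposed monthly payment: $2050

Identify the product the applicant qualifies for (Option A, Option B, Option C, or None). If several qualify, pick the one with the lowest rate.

Option B

Total debts = (805 + 315 + 2,050 + 1,020) = 4,190; DTI = 4,190/9,600 = 43.6%.
LTV = 297,500/298,500 = 99.7%.
Reserves = 21,750/2,050 = 10.6 months.
Option A: score 611 < 640; DTI 43.6% ≤ 45%; LTV 99.7% > 80%; employment 41 ≥ 24 mo; reserves 10.6 ≥ 2 mo → does not qualify.
Option B: score 611 ≥ 580; DTI 43.6% ≤ 45%; LTV 99.7% ≤ 110%; employment 41 ≥ 24 mo → qualifies.
Option C: score 611 < 720; DTI 43.6% > 40%; LTV 99.7% ≤ 100% → does not qualify.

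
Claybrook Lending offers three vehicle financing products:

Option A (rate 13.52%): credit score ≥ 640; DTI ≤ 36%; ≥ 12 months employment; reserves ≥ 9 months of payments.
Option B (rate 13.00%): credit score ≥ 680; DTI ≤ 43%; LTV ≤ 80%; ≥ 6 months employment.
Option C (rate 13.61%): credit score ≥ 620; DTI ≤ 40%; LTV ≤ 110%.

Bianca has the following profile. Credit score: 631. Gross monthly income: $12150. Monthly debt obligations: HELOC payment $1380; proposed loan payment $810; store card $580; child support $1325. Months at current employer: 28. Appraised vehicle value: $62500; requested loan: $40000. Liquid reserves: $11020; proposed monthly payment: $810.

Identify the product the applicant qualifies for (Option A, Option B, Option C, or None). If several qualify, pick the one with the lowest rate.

Option C

Total debts = (1,380 + 810 + 580 + 1,325) = 4,095; DTI = 4,095/12,150 = 33.7%.
LTV = 40,000/62,500 = 64%.
Reserves = 11,020/810 = 13.6 months.
Option A: score 631 < 640; DTI 33.7% ≤ 36%; employment 28 ≥ 12 mo; reserves 13.6 ≥ 9 mo → does not qualify.
Option B: score 631 < 680; DTI 33.7% ≤ 43%; LTV 64% ≤ 80%; employment 28 ≥ 6 mo → does not qualify.
Option C: score 631 ≥ 620; DTI 33.7% ≤ 40%; LTV 64% ≤ 110% → qualifies.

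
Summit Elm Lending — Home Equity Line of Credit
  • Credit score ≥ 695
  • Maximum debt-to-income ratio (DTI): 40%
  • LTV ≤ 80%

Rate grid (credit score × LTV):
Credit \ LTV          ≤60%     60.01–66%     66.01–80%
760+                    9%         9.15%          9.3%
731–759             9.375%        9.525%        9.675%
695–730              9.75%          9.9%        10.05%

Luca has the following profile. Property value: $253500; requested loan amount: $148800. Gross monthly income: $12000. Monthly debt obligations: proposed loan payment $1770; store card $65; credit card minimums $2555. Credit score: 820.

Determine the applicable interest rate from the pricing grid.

Credit score 820 ≥ 695; Total monthly debts = (1,770 + 65 + 2,555) = 4,390. Debt-to-income = 4,390/12,000 = 36.6% — meets 40% limit
LTV: 148,800 ÷ 253,500 = 58.7%, within 80% cap
Score 820 is in the 760+ band; LTV 58.7% is in the ≤60% band → 9%.

9%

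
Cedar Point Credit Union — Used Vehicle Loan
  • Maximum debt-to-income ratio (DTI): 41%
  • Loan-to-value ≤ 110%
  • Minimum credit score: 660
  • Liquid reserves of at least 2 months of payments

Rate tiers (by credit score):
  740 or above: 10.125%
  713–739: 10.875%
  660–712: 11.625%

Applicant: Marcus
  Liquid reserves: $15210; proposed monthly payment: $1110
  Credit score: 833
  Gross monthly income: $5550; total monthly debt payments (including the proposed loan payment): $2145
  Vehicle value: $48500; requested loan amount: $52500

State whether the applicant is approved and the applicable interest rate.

Credit score 833 ≥ 660 (meets minimum)
LTV: 52,500 ÷ 48,500 = 108.2%, within 110% cap
Debt-to-income = 2,145/5,550 = 38.6% — meets 41% limit
Liquid reserves cover 15,210/1,110 = 13.7 months — ≥ 2 required
All requirements met. Score 833 falls in the 740 or above tier → 10.125%.

Approved at 10.125%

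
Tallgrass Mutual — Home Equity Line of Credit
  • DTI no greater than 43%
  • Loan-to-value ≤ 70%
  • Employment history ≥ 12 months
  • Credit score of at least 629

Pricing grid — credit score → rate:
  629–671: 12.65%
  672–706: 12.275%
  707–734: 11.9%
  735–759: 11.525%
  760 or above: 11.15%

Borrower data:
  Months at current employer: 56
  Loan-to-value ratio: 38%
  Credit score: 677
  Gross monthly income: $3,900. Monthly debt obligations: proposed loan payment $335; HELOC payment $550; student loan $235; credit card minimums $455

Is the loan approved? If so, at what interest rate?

Credit score 677 ≥ 629 (meets minimum)
Employment 56 ≥ 12 months
LTV 38% — within 70%
Total monthly debts = (335 + 550 + 235 + 455) = 1,575. Debt-to-income = 1,575/3,900 = 40.4% — meets 43% limit
All requirements met. Score 677 falls in the 672–706 tier → 12.275%.

Approved at 12.275%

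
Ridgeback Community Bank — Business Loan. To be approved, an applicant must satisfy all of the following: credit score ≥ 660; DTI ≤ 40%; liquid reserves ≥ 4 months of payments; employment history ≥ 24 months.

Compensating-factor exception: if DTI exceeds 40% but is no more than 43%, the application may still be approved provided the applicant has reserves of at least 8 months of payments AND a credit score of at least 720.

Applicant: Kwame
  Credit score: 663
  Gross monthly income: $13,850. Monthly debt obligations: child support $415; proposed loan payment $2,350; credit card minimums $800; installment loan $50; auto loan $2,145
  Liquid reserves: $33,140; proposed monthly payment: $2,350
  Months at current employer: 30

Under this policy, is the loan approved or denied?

Credit score 663 ≥ 660 (meets base)
Total debts = (415 + 2,350 + 800 + 50 + 2,145) = 5,760. DTI: 5,760 ÷ 13,850 = 41.6%, over the 40% base limit.
Reserves: 33,140 ÷ 2,350 = 14.1 months (meets 4-month minimum)
Employment 30 ≥ 24 months
DTI 41.6% is within the 40%–43% exception band; checking compensating factors.
Override check — reserves: 14.1 mo (ok); score: 663 (below 720).
Compensating-factor requirement not fully met.

Denied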